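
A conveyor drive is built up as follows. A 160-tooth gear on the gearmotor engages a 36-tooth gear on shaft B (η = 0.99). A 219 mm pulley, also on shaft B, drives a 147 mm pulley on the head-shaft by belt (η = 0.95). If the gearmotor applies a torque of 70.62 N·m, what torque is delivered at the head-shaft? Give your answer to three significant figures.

Gear mesh: ratio = 36/160 = 0.225; torque at shaft B = 70.62 × 0.225 × 0.99 = 15.731 N·m.
Belt: ratio = 147/219 = 0.67123; torque at the head-shaft = 15.731 × 0.67123 × 0.95 = 10.031 N·m.

10.0 N·m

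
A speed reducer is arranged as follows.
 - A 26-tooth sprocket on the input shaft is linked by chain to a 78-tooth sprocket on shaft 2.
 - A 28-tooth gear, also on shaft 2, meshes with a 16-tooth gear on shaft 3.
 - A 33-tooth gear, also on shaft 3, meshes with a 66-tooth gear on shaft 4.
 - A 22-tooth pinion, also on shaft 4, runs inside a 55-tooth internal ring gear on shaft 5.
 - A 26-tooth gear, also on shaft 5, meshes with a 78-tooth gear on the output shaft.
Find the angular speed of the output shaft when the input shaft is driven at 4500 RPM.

175 RPM

the input shaft → shaft 2 (chain, 78/26): 4500 ÷ 3 = 1500 RPM
shaft 2 → shaft 3 (gear mesh, 16/28): 1500 ÷ 0.57143 = 2625 RPM
shaft 3 → shaft 4 (gear mesh, 66/33): 2625 ÷ 2 = 1312.5 RPM
shaft 4 → shaft 5 (internal gear, 55/22): 1312.5 ÷ 2.5 = 525 RPM
shaft 5 → the output shaft (gear mesh, 78/26): 525 ÷ 3 = 175 RPM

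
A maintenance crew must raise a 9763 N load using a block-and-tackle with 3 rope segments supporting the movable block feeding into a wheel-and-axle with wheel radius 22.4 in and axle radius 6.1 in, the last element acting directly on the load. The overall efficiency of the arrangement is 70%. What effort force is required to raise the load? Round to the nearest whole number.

1266 N

Block-and-tackle MA = number of supporting rope parts = 3.
Wheel-and-axle MA = R/r = 22.4/6.1 = 3.6721.
Combined ideal MA = 3 × 3.6721 = 11.016.
Actual MA = 11.016 × 0.70 = 7.7115.
Effort = load / actual MA = 9763 / 7.7115 = 1266 N.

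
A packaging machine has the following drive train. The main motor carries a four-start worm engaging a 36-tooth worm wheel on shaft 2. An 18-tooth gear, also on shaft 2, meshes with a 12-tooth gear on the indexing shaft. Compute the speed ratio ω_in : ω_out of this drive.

Each stage contributes driven/driver: worm 36/4 = 9, gear mesh 12/18 = 0.66667.
Overall: 9 × 0.66667 = 6.

6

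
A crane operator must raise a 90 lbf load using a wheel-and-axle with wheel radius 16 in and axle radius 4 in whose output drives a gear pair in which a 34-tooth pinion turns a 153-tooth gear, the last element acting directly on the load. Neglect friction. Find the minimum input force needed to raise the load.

Wheel-and-axle MA = R/r = 16/4 = 4.
Gear pair MA = 153/34 = 4.5.
Combined ideal MA = 4 × 4.5 = 18.
Effort = load / MA = 90 / 18 = 5 lbf.

5 lbf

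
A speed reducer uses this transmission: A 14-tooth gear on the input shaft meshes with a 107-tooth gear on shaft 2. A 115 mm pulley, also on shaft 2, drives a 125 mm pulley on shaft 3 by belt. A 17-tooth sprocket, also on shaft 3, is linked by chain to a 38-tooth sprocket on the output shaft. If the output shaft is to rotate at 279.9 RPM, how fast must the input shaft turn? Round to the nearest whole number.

5198 RPM

Overall ratio R = 7.6429 × 1.087 × 2.2353 = 18.57.
Required input speed = output speed × R = 279.9 × 18.57 = 5197.6 RPM.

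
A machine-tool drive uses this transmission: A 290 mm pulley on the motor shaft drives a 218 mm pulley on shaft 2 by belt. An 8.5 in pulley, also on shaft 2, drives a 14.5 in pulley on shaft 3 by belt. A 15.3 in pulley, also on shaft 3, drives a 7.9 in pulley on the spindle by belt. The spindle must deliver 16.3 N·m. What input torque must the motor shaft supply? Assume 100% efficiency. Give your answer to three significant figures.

24.6 N·m

Overall ratio R = 0.75172 × 1.7059 × 0.51634 = 0.66213.
Input torque = output torque / R = 16.3 / 0.66213 = 24.618 N·m.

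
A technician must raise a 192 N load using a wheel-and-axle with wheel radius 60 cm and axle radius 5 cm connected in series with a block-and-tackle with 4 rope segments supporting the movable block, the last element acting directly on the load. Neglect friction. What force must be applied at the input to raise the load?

Wheel-and-axle MA = R/r = 60/5 = 12.
Block-and-tackle MA = number of supporting rope parts = 4.
Combined ideal MA = 12 × 4 = 48.
Effort = load / MA = 192 / 48 = 4 N.

4 N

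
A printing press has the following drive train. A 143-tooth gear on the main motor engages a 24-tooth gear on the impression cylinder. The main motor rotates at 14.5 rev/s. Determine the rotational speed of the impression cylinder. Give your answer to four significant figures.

the main motor → the impression cylinder (gear mesh, 24/143): 14.5 ÷ 0.16783 = 86.396 rev/s

86.40 rev/s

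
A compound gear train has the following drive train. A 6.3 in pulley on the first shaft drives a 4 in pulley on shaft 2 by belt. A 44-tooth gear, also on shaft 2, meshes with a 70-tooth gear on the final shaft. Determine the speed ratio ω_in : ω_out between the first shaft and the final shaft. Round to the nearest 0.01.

Each stage contributes driven/driver: belt 4/6.3 = 0.63492, gear mesh 70/44 = 1.5909.
Overall: 0.63492 × 1.5909 = 1.0101.

1.01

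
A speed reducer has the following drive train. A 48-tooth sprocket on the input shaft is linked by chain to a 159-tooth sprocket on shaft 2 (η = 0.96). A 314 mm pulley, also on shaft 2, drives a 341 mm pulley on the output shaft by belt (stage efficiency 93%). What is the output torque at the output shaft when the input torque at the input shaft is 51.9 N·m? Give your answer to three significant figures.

167 N·m

chain 159/48 = 3.3125 → τ = 51.9·3.3125·0.96 = 165.04 N·m
belt 341/314 = 1.086 → τ = 165.04·1.086·0.93 = 166.69 N·m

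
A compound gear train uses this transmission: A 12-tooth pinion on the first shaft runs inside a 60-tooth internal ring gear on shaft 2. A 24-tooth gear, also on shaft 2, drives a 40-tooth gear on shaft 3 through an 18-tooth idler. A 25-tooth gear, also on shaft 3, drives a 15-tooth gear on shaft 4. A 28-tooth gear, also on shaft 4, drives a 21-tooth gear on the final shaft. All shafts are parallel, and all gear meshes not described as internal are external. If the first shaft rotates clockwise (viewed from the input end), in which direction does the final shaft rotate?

the first shaft → shaft 2: internal mesh, same direction → CW.
shaft 2 → shaft 3: driver → idler → driven is 2 external meshes, 2 reversals → CW.
shaft 3 → shaft 4: external mesh, 1 reversal → CCW.
shaft 4 → the final shaft: external mesh, 1 reversal → CW.
4 reversals in total — an even number — so the final shaft turns the same way as the first shaft.

clockwise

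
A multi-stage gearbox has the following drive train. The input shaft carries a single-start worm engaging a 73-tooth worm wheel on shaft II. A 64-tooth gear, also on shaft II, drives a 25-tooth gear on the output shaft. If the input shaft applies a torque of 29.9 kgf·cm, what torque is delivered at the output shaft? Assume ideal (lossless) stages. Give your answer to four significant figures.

worm 73/1 = 73 → τ = 29.9·73 = 2182.7 kgf·cm
gear mesh 25/64 = 0.39062 → τ = 2182.7·0.39062 = 852.62 kgf·cm

852.6 kgf·cm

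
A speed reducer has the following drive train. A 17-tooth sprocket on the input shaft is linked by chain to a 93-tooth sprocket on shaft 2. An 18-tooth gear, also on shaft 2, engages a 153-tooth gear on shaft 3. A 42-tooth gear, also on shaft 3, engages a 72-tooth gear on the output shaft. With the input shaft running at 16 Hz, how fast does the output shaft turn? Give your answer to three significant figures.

0.201 Hz

chain 93/17 = 5.4706 → 16/5.4706 = 2.9247 Hz
gear mesh 153/18 = 8.5 → 2.9247/8.5 = 0.34409 Hz
gear mesh 72/42 = 1.7143 → 0.34409/1.7143 = 0.20072 Hz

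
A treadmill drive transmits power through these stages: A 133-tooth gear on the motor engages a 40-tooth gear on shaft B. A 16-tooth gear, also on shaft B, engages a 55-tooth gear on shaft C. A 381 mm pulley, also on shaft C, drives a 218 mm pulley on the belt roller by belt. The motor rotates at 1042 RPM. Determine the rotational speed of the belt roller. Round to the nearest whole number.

1762 RPM

gear mesh 40/133 = 0.30075 → 1042/0.30075 = 3464.7 RPM
gear mesh 55/16 = 3.4375 → 3464.7/3.4375 = 1007.9 RPM
belt 218/381 = 0.57218 → 1007.9/0.57218 = 1761.5 RPM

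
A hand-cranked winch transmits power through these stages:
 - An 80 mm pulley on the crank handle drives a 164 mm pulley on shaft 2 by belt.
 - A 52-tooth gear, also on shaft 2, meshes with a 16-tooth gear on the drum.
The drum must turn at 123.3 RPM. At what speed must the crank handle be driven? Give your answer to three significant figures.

Overall ratio R = 2.05 × 0.30769 = 0.63077.
Required input speed = output speed × R = 123.3 × 0.63077 = 77.774 RPM.

77.8 RPM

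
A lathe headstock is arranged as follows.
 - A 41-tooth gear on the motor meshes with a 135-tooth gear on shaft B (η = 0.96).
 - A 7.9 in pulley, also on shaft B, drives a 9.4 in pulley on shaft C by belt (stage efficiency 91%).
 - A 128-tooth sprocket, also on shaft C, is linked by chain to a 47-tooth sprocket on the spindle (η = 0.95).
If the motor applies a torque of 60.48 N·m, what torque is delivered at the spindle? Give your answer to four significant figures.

Gear mesh: ratio = 135/41 = 3.2927; torque at shaft B = 60.48 × 3.2927 × 0.96 = 191.18 N·m.
Belt: ratio = 9.4/7.9 = 1.1899; torque at shaft C = 191.18 × 1.1899 × 0.91 = 207 N·m.
Chain: ratio = 47/128 = 0.36719; torque at the spindle = 207 × 0.36719 × 0.95 = 72.208 N·m.

72.21 N·m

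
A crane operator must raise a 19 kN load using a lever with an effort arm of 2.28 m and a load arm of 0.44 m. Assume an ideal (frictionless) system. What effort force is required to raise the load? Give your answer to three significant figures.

3.67 kN

Lever MA = effort arm / load arm = 2.28/0.44 = 5.1818.
Effort = load / MA = 19 / 5.1818 = 3.6667 kN.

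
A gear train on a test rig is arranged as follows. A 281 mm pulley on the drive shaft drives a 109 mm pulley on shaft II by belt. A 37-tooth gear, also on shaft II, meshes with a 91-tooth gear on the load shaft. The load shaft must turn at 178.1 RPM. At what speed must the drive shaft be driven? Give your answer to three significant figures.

Overall ratio R = 0.3879 × 2.4595 = 0.95403.
Required input speed = output speed × R = 178.1 × 0.95403 = 169.91 RPM.

170 RPM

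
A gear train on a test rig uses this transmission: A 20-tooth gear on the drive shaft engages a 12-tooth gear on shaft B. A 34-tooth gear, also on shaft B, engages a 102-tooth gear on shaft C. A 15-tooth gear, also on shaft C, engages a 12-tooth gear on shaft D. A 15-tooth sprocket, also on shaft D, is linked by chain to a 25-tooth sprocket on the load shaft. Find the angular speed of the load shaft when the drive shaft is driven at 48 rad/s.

gear mesh 12/20 = 0.6 → 48/0.6 = 80 rad/s
gear mesh 102/34 = 3 → 80/3 = 26.667 rad/s
gear mesh 12/15 = 0.8 → 26.667/0.8 = 33.333 rad/s
chain 25/15 = 1.6667 → 33.333/1.6667 = 20 rad/s

20 rad/s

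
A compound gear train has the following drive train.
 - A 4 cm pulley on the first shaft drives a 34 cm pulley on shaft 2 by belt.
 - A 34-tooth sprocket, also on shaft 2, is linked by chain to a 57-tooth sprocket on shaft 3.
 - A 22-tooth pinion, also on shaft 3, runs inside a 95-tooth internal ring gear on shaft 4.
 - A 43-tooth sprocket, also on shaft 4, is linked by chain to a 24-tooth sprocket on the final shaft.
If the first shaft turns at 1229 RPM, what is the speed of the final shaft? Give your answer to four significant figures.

35.78 RPM

Belt: ratio = 34/4 = 8.5, so shaft 2 turns at 1229 / 8.5 = 144.59 RPM.
Chain: ratio = 57/34 = 1.6765, so shaft 3 turns at 144.59 / 1.6765 = 86.246 RPM.
Internal gear: ratio = 95/22 = 4.3182, so shaft 4 turns at 86.246 / 4.3182 = 19.973 RPM.
Chain: ratio = 24/43 = 0.55814, so the final shaft turns at 19.973 / 0.55814 = 35.784 RPM.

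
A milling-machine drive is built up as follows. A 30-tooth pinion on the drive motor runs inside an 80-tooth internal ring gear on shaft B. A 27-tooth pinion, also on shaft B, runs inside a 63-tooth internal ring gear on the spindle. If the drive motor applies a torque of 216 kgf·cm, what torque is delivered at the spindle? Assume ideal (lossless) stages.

1344 kgf·cm

Internal gear: ratio = 80/30 = 2.6667; torque at shaft B = 216 × 2.6667 = 576 kgf·cm.
Internal gear: ratio = 63/27 = 2.3333; torque at the spindle = 576 × 2.3333 = 1344 kgf·cm.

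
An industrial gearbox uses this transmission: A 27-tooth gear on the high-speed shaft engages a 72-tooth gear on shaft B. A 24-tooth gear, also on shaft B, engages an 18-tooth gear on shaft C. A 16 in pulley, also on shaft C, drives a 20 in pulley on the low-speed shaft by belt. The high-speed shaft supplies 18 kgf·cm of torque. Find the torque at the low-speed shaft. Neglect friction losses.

gear mesh 72/27 = 2.6667 → τ = 18·2.6667 = 48 kgf·cm
gear mesh 18/24 = 0.75 → τ = 48·0.75 = 36 kgf·cm
belt 20/16 = 1.25 → τ = 36·1.25 = 45 kgf·cm

45 kgf·cm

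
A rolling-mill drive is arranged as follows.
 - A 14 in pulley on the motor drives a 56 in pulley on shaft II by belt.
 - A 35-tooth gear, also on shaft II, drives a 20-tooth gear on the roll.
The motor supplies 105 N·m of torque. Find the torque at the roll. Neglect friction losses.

240 N·m

Belt: ratio = 56/14 = 4; torque at shaft II = 105 × 4 = 420 N·m.
Gear mesh: ratio = 20/35 = 0.57143; torque at the roll = 420 × 0.57143 = 240 N·m.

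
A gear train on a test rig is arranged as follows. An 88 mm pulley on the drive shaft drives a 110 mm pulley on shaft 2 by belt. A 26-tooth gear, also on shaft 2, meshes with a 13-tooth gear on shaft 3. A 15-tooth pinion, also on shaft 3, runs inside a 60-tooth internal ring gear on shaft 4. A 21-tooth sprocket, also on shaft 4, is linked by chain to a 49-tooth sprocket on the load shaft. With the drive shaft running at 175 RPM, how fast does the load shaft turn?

30 RPM

belt 110/88 = 1.25 → 175/1.25 = 140 RPM
gear mesh 13/26 = 0.5 → 140/0.5 = 280 RPM
internal gear 60/15 = 4 → 280/4 = 70 RPM
chain 49/21 = 2.3333 → 70/2.3333 = 30 RPM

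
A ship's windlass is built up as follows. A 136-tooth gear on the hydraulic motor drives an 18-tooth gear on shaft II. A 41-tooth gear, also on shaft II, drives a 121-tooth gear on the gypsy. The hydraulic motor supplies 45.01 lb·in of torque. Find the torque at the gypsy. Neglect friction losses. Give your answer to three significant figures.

17.6 lb·in

After the gear mesh (18/136): 45.01 × 0.13235 = 5.9572 lb·in
After the gear mesh (121/41): 5.9572 × 2.9512 = 17.581 lb·in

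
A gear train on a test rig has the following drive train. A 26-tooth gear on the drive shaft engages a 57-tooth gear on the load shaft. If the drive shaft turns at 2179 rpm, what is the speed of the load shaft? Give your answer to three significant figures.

gear mesh 57/26 = 2.1923 → 2179/2.1923 = 993.93 rpm

994 rpm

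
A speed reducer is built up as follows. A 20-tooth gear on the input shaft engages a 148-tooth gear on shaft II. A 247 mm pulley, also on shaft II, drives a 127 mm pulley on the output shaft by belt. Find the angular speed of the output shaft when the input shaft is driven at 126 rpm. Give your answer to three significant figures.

the input shaft → shaft II (gear mesh, 148/20): 126 ÷ 7.4 = 17.027 rpm
shaft II → the output shaft (belt, 127/247): 17.027 ÷ 0.51417 = 33.116 rpm

33.1 rpm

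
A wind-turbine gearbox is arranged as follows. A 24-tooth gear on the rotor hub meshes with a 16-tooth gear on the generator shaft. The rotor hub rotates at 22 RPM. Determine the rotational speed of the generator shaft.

33 RPM

the rotor hub → the generator shaft (gear mesh, 16/24): 22 ÷ 0.66667 = 33 RPM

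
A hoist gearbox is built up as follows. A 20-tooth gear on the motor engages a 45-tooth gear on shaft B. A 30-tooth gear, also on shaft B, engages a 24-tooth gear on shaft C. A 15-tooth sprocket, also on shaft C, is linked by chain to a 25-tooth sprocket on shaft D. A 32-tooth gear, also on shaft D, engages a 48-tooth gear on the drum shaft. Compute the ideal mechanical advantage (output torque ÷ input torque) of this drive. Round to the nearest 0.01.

4.50

Each stage contributes driven/driver: gear mesh 45/20 = 2.25, gear mesh 24/30 = 0.8, chain 25/15 = 1.6667, gear mesh 48/32 = 1.5.
Overall: 2.25 × 0.8 × 1.6667 × 1.5 = 4.5.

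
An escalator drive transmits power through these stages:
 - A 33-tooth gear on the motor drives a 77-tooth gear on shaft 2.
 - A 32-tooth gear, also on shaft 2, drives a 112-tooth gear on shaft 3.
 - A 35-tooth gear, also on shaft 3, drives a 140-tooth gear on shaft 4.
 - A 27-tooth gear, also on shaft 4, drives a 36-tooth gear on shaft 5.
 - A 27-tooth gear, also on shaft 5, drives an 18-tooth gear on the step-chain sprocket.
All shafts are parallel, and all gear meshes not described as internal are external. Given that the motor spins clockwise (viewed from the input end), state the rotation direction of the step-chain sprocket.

the motor → shaft 2: external mesh, 1 reversal → CCW.
shaft 2 → shaft 3: external mesh, 1 reversal → CW.
shaft 3 → shaft 4: external mesh, 1 reversal → CCW.
shaft 4 → shaft 5: external mesh, 1 reversal → CW.
shaft 5 → the step-chain sprocket: external mesh, 1 reversal → CCW.
5 reversals in total — an odd number — so the step-chain sprocket turns opposite to the motor.

counterclockwise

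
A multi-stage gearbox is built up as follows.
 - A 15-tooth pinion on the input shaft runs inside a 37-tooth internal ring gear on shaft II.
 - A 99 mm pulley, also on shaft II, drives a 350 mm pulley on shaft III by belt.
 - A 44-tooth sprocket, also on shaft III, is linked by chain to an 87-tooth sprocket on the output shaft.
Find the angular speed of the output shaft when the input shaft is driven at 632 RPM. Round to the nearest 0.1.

36.7 RPM

Internal gear: ratio = 37/15 = 2.4667, so shaft II turns at 632 / 2.4667 = 256.22 RPM.
Belt: ratio = 350/99 = 3.5354, so shaft III turns at 256.22 / 3.5354 = 72.473 RPM.
Chain: ratio = 87/44 = 1.9773, so the output shaft turns at 72.473 / 1.9773 = 36.653 RPM.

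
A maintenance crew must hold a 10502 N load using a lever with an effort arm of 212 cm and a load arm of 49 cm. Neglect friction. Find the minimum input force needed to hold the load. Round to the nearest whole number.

Lever MA = effort arm / load arm = 212/49 = 4.3265.
Effort = load / MA = 10502 / 4.3265 = 2427.3 N.

2427 N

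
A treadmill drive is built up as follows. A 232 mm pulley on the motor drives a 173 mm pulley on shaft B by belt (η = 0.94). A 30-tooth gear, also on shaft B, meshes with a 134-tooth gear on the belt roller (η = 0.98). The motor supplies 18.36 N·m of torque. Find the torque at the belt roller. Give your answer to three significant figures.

After the belt (173/232): 18.36 × 0.74569 × 0.94 = 12.869 N·m
After the gear mesh (134/30): 12.869 × 4.4667 × 0.98 = 56.334 N·m

56.3 N·m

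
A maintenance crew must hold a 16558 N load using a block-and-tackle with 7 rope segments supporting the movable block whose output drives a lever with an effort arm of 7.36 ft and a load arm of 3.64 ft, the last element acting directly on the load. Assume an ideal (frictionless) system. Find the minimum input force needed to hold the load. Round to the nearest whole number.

Block-and-tackle MA = number of supporting rope parts = 7.
Lever MA = effort arm / load arm = 7.36/3.64 = 2.022.
Combined ideal MA = 7 × 2.022 = 14.154.
Effort = load / MA = 16558 / 14.154 = 1169.9 N.

1170 N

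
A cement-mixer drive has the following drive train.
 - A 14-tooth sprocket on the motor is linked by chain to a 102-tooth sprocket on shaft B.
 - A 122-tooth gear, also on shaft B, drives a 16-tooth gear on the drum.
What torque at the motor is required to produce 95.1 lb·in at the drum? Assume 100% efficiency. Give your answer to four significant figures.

99.53 lb·in

Overall ratio R = 7.2857 × 0.13115 = 0.9555.
Input torque = output torque / R = 95.1 / 0.9555 = 99.529 lb·in.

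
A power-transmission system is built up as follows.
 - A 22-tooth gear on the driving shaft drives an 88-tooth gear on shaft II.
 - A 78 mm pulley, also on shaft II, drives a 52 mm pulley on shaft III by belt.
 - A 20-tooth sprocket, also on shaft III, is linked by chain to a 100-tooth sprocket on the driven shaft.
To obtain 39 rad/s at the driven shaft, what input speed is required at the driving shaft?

Overall ratio R = 4 × 0.66667 × 5 = 13.333.
Required input speed = output speed × R = 39 × 13.333 = 520 rad/s.

520 rad/s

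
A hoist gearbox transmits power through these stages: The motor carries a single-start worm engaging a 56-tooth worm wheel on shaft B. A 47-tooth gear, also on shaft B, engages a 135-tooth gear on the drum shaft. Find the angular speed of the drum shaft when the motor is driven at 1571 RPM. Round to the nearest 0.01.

9.77 RPM

Worm: ratio = 56/1 = 56, so shaft B turns at 1571 / 56 = 28.054 RPM.
Gear mesh: ratio = 135/47 = 2.8723, so the drum shaft turns at 28.054 / 2.8723 = 9.7668 RPM.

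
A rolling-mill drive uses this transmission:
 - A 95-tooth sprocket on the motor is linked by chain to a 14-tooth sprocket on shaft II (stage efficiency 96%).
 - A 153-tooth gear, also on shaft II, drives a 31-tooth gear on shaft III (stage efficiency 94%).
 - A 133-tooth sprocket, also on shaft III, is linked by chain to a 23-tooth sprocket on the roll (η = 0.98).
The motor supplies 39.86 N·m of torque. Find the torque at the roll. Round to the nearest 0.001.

0.182 N·m

After the chain (14/95): 39.86 × 0.14737 × 0.96 = 5.6391 N·m
After the gear mesh (31/153): 5.6391 × 0.20261 × 0.94 = 1.074 N·m
After the chain (23/133): 1.074 × 0.17293 × 0.98 = 0.18202 N·m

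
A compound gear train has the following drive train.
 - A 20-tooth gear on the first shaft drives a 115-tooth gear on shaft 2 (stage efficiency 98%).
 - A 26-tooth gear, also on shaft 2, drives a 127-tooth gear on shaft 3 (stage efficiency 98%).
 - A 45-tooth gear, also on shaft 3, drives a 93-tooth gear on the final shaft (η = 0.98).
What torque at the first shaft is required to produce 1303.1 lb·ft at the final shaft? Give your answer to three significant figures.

Overall ratio R = 5.75 × 4.8846 × 2.0667 = 58.046; overall efficiency η = 0.98 × 0.98 × 0.98 = 0.9412.
Input torque = output torque / (R × η) = 1303.1 / (58.046 × 0.9412) = 23.852 lb·ft.

23.9 lb·ft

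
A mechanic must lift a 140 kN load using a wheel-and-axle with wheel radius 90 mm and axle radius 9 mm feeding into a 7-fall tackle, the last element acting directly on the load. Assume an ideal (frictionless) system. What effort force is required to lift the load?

Wheel-and-axle MA = R/r = 90/9 = 10.
Block-and-tackle MA = number of supporting rope parts = 7.
Combined ideal MA = 10 × 7 = 70.
Effort = load / MA = 140 / 70 = 2 kN.

2 kN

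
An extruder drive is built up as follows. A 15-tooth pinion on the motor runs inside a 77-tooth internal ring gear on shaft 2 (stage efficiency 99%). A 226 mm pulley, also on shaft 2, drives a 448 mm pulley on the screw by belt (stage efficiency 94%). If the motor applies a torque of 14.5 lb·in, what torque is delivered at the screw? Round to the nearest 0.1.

137.3 lb·in

After the internal gear (77/15): 14.5 × 5.1333 × 0.99 = 73.689 lb·in
After the belt (448/226): 73.689 × 1.9823 × 0.94 = 137.31 lb·in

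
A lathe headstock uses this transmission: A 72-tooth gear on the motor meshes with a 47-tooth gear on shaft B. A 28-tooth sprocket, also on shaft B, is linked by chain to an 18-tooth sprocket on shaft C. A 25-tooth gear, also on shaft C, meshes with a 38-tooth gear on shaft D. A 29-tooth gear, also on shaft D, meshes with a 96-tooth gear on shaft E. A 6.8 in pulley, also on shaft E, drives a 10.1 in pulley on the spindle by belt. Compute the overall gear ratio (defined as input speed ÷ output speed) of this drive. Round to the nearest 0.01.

3.14

Each stage contributes driven/driver: gear mesh 47/72 = 0.65278, chain 18/28 = 0.64286, gear mesh 38/25 = 1.52, gear mesh 96/29 = 3.3103, belt 10.1/6.8 = 1.4853.
Overall: 0.65278 × 0.64286 × 1.52 × 3.3103 × 1.4853 = 3.1362.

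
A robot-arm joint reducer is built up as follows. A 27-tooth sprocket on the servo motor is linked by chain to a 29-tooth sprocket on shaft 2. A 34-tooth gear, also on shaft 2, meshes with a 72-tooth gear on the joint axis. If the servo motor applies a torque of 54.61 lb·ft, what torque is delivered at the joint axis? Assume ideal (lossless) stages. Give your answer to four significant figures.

124.2 lb·ft

After the chain (29/27): 54.61 × 1.0741 = 58.655 lb·ft
After the gear mesh (72/34): 58.655 × 2.1176 = 124.21 lb·ft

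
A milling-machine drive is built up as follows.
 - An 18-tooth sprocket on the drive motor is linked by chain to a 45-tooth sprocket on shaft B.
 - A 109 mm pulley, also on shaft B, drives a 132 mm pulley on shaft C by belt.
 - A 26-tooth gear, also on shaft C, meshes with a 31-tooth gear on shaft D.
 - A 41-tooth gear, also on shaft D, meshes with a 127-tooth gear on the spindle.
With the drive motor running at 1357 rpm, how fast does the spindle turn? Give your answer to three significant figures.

121 rpm

Chain: ratio = 45/18 = 2.5, so shaft B turns at 1357 / 2.5 = 542.8 rpm.
Belt: ratio = 132/109 = 1.211, so shaft C turns at 542.8 / 1.211 = 448.22 rpm.
Gear mesh: ratio = 31/26 = 1.1923, so shaft D turns at 448.22 / 1.1923 = 375.93 rpm.
Gear mesh: ratio = 127/41 = 3.0976, so the spindle turns at 375.93 / 3.0976 = 121.36 rpm.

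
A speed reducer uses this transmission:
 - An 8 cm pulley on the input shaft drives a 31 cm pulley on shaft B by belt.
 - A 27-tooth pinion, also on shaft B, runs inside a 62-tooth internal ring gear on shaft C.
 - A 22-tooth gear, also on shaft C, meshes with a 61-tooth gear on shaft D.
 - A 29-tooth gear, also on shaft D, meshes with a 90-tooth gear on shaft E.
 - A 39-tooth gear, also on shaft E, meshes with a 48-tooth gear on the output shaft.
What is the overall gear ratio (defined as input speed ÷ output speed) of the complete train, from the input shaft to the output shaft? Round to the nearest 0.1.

94.2

Each stage contributes driven/driver: belt 31/8 = 3.875, internal gear 62/27 = 2.2963, gear mesh 61/22 = 2.7727, gear mesh 90/29 = 3.1034, gear mesh 48/39 = 1.2308.
Overall: 3.875 × 2.2963 × 2.7727 × 3.1034 × 1.2308 = 94.238.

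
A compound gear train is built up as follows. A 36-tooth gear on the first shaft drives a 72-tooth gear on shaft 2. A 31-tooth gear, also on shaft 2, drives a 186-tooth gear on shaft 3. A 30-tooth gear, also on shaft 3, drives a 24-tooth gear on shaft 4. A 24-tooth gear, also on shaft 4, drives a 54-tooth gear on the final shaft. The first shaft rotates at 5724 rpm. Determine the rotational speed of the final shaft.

265 rpm

the first shaft → shaft 2 (gear mesh, 72/36): 5724 ÷ 2 = 2862 rpm
shaft 2 → shaft 3 (gear mesh, 186/31): 2862 ÷ 6 = 477 rpm
shaft 3 → shaft 4 (gear mesh, 24/30): 477 ÷ 0.8 = 596.25 rpm
shaft 4 → the final shaft (gear mesh, 54/24): 596.25 ÷ 2.25 = 265 rpm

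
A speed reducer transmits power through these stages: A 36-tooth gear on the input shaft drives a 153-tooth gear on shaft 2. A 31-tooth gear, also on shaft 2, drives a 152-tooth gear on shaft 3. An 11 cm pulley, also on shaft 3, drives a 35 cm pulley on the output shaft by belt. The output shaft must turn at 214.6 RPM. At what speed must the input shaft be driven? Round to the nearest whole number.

14229 RPM

Overall ratio R = 4.25 × 4.9032 × 3.1818 = 66.305.
Required input speed = output speed × R = 214.6 × 66.305 = 14229 RPM.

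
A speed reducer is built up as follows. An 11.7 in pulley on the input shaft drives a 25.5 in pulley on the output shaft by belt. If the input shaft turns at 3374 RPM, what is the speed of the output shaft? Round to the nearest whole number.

the input shaft → the output shaft (belt, 25.5/11.7): 3374 ÷ 2.1795 = 1548.1 RPM

1548 RPM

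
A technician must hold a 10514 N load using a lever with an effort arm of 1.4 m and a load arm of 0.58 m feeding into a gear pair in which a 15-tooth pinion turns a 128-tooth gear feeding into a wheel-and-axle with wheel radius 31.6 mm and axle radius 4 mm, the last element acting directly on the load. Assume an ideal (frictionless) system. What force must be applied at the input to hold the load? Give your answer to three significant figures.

Lever MA = effort arm / load arm = 1.4/0.58 = 2.4138.
Gear pair MA = 128/15 = 8.5333.
Wheel-and-axle MA = R/r = 31.6/4 = 7.9.
Combined ideal MA = 2.4138 × 8.5333 × 7.9 = 162.72.
Effort = load / MA = 10514 / 162.72 = 64.613 N.

64.6 N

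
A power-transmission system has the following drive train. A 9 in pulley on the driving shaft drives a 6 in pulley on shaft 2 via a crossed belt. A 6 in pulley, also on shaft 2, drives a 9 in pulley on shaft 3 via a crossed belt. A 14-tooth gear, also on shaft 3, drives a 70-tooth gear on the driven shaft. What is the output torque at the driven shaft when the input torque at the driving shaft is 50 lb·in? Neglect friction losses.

After the belt (6/9): 50 × 0.66667 = 33.333 lb·in
After the belt (9/6): 33.333 × 1.5 = 50 lb·in
After the gear mesh (70/14): 50 × 5 = 250 lb·in

250 lb·in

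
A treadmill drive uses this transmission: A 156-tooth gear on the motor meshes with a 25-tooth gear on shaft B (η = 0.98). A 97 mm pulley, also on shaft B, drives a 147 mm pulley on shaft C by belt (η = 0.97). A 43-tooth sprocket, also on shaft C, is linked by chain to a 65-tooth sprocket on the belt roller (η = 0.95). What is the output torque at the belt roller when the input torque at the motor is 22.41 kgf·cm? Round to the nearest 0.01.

After the gear mesh (25/156): 22.41 × 0.16026 × 0.98 = 3.5195 kgf·cm
After the belt (147/97): 3.5195 × 1.5155 × 0.97 = 5.1737 kgf·cm
After the chain (65/43): 5.1737 × 1.5116 × 0.95 = 7.4297 kgf·cm

7.43 kgf·cm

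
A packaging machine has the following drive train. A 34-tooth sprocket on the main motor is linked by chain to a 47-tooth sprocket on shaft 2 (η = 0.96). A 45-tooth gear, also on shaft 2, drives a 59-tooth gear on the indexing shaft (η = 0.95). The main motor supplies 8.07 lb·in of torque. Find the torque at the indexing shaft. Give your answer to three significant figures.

13.3 lb·in

chain 47/34 = 1.3824 → τ = 8.07·1.3824·0.96 = 10.709 lb·in
gear mesh 59/45 = 1.3111 → τ = 10.709·1.3111·0.95 = 13.339 lb·in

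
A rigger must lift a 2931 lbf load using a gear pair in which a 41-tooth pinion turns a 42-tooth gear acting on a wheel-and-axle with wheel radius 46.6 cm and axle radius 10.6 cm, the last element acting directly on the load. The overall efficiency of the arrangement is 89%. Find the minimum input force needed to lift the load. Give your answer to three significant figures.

Gear pair MA = 42/41 = 1.0244.
Wheel-and-axle MA = R/r = 46.6/10.6 = 4.3962.
Combined ideal MA = 1.0244 × 4.3962 = 4.5035.
Actual MA = 4.5035 × 0.89 = 4.0081.
Effort = load / actual MA = 2931 / 4.0081 = 731.27 lbf.

731 lbf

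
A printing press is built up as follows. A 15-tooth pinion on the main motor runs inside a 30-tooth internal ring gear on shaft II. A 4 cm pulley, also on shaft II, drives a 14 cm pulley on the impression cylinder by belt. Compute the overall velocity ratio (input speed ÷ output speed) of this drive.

Each stage contributes driven/driver: internal gear 30/15 = 2, belt 14/4 = 3.5.
Overall: 2 × 3.5 = 7.

7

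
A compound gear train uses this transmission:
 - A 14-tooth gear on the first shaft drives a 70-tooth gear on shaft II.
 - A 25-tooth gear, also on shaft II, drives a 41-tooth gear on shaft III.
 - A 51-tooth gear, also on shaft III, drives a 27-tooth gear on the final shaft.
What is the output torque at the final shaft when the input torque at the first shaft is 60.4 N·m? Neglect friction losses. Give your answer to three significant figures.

After the gear mesh (70/14): 60.4 × 5 = 302 N·m
After the gear mesh (41/25): 302 × 1.64 = 495.28 N·m
After the gear mesh (27/51): 495.28 × 0.52941 = 262.21 N·m

262 N·m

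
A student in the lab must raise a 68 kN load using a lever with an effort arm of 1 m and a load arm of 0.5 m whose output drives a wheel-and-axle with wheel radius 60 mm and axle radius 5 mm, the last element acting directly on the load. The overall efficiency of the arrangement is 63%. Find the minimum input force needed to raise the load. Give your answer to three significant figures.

Lever MA = effort arm / load arm = 1/0.5 = 2.
Wheel-and-axle MA = R/r = 60/5 = 12.
Combined ideal MA = 2 × 12 = 24.
Actual MA = 24 × 0.63 = 15.12.
Effort = load / actual MA = 68 / 15.12 = 4.4974 kN.

4.50 kN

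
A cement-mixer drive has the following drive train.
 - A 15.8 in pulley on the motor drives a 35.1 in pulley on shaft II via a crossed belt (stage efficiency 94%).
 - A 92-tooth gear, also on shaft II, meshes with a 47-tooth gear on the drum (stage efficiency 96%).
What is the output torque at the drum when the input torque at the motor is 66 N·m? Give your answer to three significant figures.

belt 35.1/15.8 = 2.2215 → τ = 66·2.2215·0.94 = 137.82 N·m
gear mesh 47/92 = 0.51087 → τ = 137.82·0.51087·0.96 = 67.593 N·m

67.6 N·m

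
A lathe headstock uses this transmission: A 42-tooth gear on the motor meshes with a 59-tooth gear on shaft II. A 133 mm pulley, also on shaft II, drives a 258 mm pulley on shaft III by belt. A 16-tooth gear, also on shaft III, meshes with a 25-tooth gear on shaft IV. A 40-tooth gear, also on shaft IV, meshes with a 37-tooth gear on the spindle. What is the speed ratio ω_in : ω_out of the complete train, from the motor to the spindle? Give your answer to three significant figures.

Each stage contributes driven/driver: gear mesh 59/42 = 1.4048, belt 258/133 = 1.9398, gear mesh 25/16 = 1.5625, gear mesh 37/40 = 0.925.
Overall: 1.4048 × 1.9398 × 1.5625 × 0.925 = 3.9385.

3.94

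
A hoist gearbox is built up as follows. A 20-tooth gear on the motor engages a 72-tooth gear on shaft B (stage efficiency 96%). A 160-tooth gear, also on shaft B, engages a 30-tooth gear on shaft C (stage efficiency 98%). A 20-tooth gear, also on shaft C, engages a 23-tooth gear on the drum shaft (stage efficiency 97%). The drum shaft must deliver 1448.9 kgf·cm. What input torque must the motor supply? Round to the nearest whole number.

2045 kgf·cm

Overall ratio R = 3.6 × 0.1875 × 1.15 = 0.77625; overall efficiency η = 0.96 × 0.98 × 0.97 = 0.9126.
Input torque = output torque / (R × η) = 1448.9 / (0.77625 × 0.9126) = 2045.4 kgf·cm.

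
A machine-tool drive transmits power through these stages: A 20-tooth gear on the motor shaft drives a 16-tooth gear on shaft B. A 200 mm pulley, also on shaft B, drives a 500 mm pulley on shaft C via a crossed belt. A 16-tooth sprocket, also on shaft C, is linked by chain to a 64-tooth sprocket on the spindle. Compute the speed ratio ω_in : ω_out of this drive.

8

Each stage contributes driven/driver: gear mesh 16/20 = 0.8, belt 500/200 = 2.5, chain 64/16 = 4.
Overall: 0.8 × 2.5 × 4 = 8.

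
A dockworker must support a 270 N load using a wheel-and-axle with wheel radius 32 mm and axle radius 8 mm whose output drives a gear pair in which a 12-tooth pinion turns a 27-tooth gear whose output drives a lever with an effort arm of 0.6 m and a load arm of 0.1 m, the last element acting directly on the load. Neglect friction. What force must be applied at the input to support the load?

5 N

Wheel-and-axle MA = R/r = 32/8 = 4.
Gear pair MA = 27/12 = 2.25.
Lever MA = effort arm / load arm = 0.6/0.1 = 6.
Combined ideal MA = 4 × 2.25 × 6 = 54.
Effort = load / MA = 270 / 54 = 5 N.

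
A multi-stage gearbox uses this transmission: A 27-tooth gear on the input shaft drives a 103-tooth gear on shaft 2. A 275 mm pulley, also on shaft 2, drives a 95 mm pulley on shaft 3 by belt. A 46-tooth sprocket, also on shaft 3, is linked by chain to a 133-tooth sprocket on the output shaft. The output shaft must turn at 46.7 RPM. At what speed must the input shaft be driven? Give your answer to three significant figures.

Overall ratio R = 3.8148 × 0.34545 × 2.8913 = 3.8103.
Required input speed = output speed × R = 46.7 × 3.8103 = 177.94 RPM.

178 RPM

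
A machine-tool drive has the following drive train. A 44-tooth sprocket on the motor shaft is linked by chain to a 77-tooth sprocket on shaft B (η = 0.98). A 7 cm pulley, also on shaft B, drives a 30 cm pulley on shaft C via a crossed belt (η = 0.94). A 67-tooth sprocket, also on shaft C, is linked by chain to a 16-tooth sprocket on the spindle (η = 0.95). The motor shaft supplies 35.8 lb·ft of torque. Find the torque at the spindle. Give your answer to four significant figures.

56.11 lb·ft

Chain: ratio = 77/44 = 1.75; torque at shaft B = 35.8 × 1.75 × 0.98 = 61.397 lb·ft.
Belt: ratio = 30/7 = 4.2857; torque at shaft C = 61.397 × 4.2857 × 0.94 = 247.34 lb·ft.
Chain: ratio = 16/67 = 0.23881; torque at the spindle = 247.34 × 0.23881 × 0.95 = 56.113 lb·ft.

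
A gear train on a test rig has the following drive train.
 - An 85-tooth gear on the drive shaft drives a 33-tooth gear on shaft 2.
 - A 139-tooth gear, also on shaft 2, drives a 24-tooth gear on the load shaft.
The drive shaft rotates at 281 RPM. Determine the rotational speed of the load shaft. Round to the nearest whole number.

the drive shaft → shaft 2 (gear mesh, 33/85): 281 ÷ 0.38824 = 723.79 RPM
shaft 2 → the load shaft (gear mesh, 24/139): 723.79 ÷ 0.17266 = 4191.9 RPM

4192 RPM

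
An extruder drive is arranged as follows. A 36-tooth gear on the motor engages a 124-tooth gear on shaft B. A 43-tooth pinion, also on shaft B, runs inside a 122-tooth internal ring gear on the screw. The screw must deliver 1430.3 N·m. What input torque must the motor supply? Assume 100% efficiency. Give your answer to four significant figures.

146.4 N·m

Overall ratio R = 3.4444 × 2.8372 = 9.7726.
Input torque = output torque / R = 1430.3 / 9.7726 = 146.36 N·m.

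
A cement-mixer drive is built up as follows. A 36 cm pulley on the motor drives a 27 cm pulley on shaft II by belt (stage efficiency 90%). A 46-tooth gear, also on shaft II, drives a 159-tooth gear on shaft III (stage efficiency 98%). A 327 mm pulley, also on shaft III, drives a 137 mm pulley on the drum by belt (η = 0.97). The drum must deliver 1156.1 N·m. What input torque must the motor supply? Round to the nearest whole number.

1244 N·m

Overall ratio R = 0.75 × 3.4565 × 0.41896 = 1.0861; overall efficiency η = 0.90 × 0.98 × 0.97 = 0.8555.
Input torque = output torque / (R × η) = 1156.1 / (1.0861 × 0.8555) = 1244.2 N·m.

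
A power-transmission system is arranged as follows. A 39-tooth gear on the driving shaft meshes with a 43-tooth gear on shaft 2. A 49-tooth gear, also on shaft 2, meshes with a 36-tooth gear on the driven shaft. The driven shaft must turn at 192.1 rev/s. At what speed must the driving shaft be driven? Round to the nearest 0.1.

Overall ratio R = 1.1026 × 0.73469 = 0.81005.
Required input speed = output speed × R = 192.1 × 0.81005 = 155.61 rev/s.

155.6 rev/s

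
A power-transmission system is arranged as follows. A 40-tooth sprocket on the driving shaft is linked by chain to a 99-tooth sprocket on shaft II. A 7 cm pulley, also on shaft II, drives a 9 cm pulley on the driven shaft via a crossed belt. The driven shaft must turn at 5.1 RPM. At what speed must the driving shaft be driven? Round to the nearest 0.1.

Overall ratio R = 2.475 × 1.2857 = 3.1821.
Required input speed = output speed × R = 5.1 × 3.1821 = 16.229 RPM.

16.2 RPM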